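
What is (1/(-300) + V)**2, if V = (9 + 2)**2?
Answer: 1317617401/90000 ≈ 14640.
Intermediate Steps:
V = 121 (V = 11**2 = 121)
(1/(-300) + V)**2 = (1/(-300) + 121)**2 = (-1/300 + 121)**2 = (36299/300)**2 = 1317617401/90000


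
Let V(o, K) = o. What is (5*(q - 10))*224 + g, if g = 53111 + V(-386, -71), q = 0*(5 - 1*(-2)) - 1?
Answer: 40405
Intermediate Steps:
q = -1 (q = 0*(5 + 2) - 1 = 0*7 - 1 = 0 - 1 = -1)
g = 52725 (g = 53111 - 386 = 52725)
(5*(q - 10))*224 + g = (5*(-1 - 10))*224 + 52725 = (5*(-11))*224 + 52725 = -55*224 + 52725 = -12320 + 52725 = 40405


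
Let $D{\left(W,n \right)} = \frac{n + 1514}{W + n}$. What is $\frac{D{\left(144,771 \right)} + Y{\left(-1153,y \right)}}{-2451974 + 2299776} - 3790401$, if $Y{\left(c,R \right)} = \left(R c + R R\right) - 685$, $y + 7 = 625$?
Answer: $- \frac{52785537487823}{13926117} \approx -3.7904 \cdot 10^{6}$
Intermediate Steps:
$y = 618$ ($y = -7 + 625 = 618$)
$Y{\left(c,R \right)} = -685 + R^{2} + R c$ ($Y{\left(c,R \right)} = \left(R c + R^{2}\right) - 685 = \left(R^{2} + R c\right) - 685 = -685 + R^{2} + R c$)
$D{\left(W,n \right)} = \frac{1514 + n}{W + n}$
$\frac{D{\left(144,771 \right)} + Y{\left(-1153,y \right)}}{-2451974 + 2299776} - 3790401 = \frac{\frac{1514 + 771}{144 + 771} + \left(-685 + 618^{2} + 618 \left(-1153\right)\right)}{-2451974 + 2299776} - 3790401 = \frac{\frac{1}{915} \cdot 2285 - 331315}{-152198} - 3790401 = \left(\frac{1}{915} \cdot 2285 - 331315\right) \left(- \frac{1}{152198}\right) - 3790401 = \left(\frac{457}{183} - 331315\right) \left(- \frac{1}{152198}\right) - 3790401 = \left(- \frac{60630188}{183}\right) \left(- \frac{1}{152198}\right) - 3790401 = \frac{30315094}{13926117} - 3790401 = - \frac{52785537487823}{13926117}$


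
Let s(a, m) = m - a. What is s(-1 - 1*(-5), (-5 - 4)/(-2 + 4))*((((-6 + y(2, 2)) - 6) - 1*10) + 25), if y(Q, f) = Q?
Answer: -85/2 ≈ -42.500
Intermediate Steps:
s(-1 - 1*(-5), (-5 - 4)/(-2 + 4))*((((-6 + y(2, 2)) - 6) - 1*10) + 25) = ((-5 - 4)/(-2 + 4) - (-1 - 1*(-5)))*((((-6 + 2) - 6) - 1*10) + 25) = (-9/2 - (-1 + 5))*(((-4 - 6) - 10) + 25) = (-9*1/2 - 1*4)*((-10 - 10) + 25) = (-9/2 - 4)*(-20 + 25) = -17/2*5 = -85/2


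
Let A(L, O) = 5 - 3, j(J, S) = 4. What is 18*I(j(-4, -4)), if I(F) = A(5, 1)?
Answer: 36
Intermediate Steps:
A(L, O) = 2
I(F) = 2
18*I(j(-4, -4)) = 18*2 = 36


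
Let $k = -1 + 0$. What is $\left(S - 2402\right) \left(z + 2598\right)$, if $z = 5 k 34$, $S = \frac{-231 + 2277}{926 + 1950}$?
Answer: $- \frac{4192006342}{719} \approx -5.8303 \cdot 10^{6}$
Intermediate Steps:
$k = -1$
$S = \frac{1023}{1438}$ ($S = \frac{2046}{2876} = 2046 \cdot \frac{1}{2876} = \frac{1023}{1438} \approx 0.7114$)
$z = -170$ ($z = 5 \left(-1\right) 34 = \left(-5\right) 34 = -170$)
$\left(S - 2402\right) \left(z + 2598\right) = \left(\frac{1023}{1438} - 2402\right) \left(-170 + 2598\right) = \left(- \frac{3453053}{1438}\right) 2428 = - \frac{4192006342}{719}$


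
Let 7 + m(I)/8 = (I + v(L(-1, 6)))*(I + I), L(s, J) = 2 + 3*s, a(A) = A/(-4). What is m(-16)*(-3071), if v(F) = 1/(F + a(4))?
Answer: -12799928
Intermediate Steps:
a(A) = -A/4 (a(A) = A*(-¼) = -A/4)
v(F) = 1/(-1 + F) (v(F) = 1/(F - ¼*4) = 1/(F - 1) = 1/(-1 + F))
m(I) = -56 + 16*I*(-½ + I) (m(I) = -56 + 8*((I + 1/(-1 + (2 + 3*(-1))))*(I + I)) = -56 + 8*((I + 1/(-1 + (2 - 3)))*(2*I)) = -56 + 8*((I + 1/(-1 - 1))*(2*I)) = -56 + 8*((I + 1/(-2))*(2*I)) = -56 + 8*((I - ½)*(2*I)) = -56 + 8*((-½ + I)*(2*I)) = -56 + 8*(2*I*(-½ + I)) = -56 + 16*I*(-½ + I))
m(-16)*(-3071) = (-56 - 8*(-16) + 16*(-16)²)*(-3071) = (-56 + 128 + 16*256)*(-3071) = (-56 + 128 + 4096)*(-3071) = 4168*(-3071) = -12799928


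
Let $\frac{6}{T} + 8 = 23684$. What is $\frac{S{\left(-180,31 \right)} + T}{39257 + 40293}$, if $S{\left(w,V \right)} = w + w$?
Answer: $- \frac{1420559}{313904300} \approx -0.0045255$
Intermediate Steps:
$T = \frac{1}{3946}$ ($T = \frac{6}{-8 + 23684} = \frac{6}{23676} = 6 \cdot \frac{1}{23676} = \frac{1}{3946} \approx 0.00025342$)
$S{\left(w,V \right)} = 2 w$
$\frac{S{\left(-180,31 \right)} + T}{39257 + 40293} = \frac{2 \left(-180\right) + \frac{1}{3946}}{39257 + 40293} = \frac{-360 + \frac{1}{3946}}{79550} = \left(- \frac{1420559}{3946}\right) \frac{1}{79550} = - \frac{1420559}{313904300}$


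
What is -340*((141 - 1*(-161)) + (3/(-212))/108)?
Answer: -195913355/1908 ≈ -1.0268e+5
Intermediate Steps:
-340*((141 - 1*(-161)) + (3/(-212))/108) = -340*((141 + 161) + (3*(-1/212))*(1/108)) = -340*(302 - 3/212*1/108) = -340*(302 - 1/7632) = -340*2304863/7632 = -195913355/1908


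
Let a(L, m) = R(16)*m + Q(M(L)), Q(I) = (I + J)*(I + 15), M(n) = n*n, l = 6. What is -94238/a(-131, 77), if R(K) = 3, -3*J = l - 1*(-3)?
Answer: -94238/294706039 ≈ -0.00031977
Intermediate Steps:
M(n) = n**2
J = -3 (J = -(6 - 1*(-3))/3 = -(6 + 3)/3 = -1/3*9 = -3)
Q(I) = (-3 + I)*(15 + I) (Q(I) = (I - 3)*(I + 15) = (-3 + I)*(15 + I))
a(L, m) = -45 + L**4 + 3*m + 12*L**2 (a(L, m) = 3*m + (-45 + (L**2)**2 + 12*L**2) = 3*m + (-45 + L**4 + 12*L**2) = -45 + L**4 + 3*m + 12*L**2)
-94238/a(-131, 77) = -94238/(-45 + (-131)**4 + 3*77 + 12*(-131)**2) = -94238/(-45 + 294499921 + 231 + 12*17161) = -94238/(-45 + 294499921 + 231 + 205932) = -94238/294706039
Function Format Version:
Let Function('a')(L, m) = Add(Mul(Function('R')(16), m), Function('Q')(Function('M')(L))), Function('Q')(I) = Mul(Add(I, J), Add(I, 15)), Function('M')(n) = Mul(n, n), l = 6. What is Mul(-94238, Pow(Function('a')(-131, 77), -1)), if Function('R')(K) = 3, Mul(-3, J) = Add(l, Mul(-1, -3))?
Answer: Rational(-94238, 294706039) ≈ -0.00031977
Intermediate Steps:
Function('M')(n) = Pow(n, 2)
J = -3 (J = Mul(Rational(-1, 3), Add(6, Mul(-1, -3))) = Mul(Rational(-1, 3), Add(6, 3)) = Mul(Rational(-1, 3), 9) = -3)
Function('Q')(I) = Mul(Add(-3, I), Add(15, I)) (Function('Q')(I) = Mul(Add(I, -3), Add(I, 15)) = Mul(Add(-3, I), Add(15, I)))
Function('a')(L, m) = Add(-45, Pow(L, 4), Mul(3, m), Mul(12, Pow(L, 2))) (Function('a')(L, m) = Add(Mul(3, m), Add(-45, Pow(Pow(L, 2), 2), Mul(12, Pow(L, 2)))) = Add(Mul(3, m), Add(-45, Pow(L, 4), Mul(12, Pow(L, 2)))) = Add(-45, Pow(L, 4), Mul(3, m), Mul(12, Pow(L, 2))))
Mul(-94238, Pow(Function('a')(-131, 77), -1)) = Mul(-94238, Pow(Add(-45, Pow(-131, 4), Mul(3, 77), Mul(12, Pow(-131, 2))), -1)) = Mul(-94238, Pow(Add(-45, 294499921, 231, Mul(12, 17161)), -1)) = Mul(-94238, Pow(Add(-45, 294499921, 231, 205932), -1)) = Mul(-94238, Pow(294706039, -1)) = Mul(-94238, Rational(1, 294706039)) = Rational(-94238, 294706039)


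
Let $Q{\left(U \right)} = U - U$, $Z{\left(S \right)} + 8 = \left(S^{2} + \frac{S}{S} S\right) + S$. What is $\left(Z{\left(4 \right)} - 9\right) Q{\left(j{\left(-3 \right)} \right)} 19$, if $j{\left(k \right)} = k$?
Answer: $0$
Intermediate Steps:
$Z{\left(S \right)} = -8 + S^{2} + 2 S$ ($Z{\left(S \right)} = -8 + \left(\left(S^{2} + \frac{S}{S} S\right) + S\right) = -8 + \left(\left(S^{2} + 1 S\right) + S\right) = -8 + \left(\left(S^{2} + S\right) + S\right) = -8 + \left(\left(S + S^{2}\right) + S\right) = -8 + \left(S^{2} + 2 S\right) = -8 + S^{2} + 2 S$)
$Q{\left(U \right)} = 0$
$\left(Z{\left(4 \right)} - 9\right) Q{\left(j{\left(-3 \right)} \right)} 19 = \left(\left(-8 + 4^{2} + 2 \cdot 4\right) - 9\right) 0 \cdot 19 = \left(\left(-8 + 16 + 8\right) - 9\right) 0 \cdot 19 = \left(16 - 9\right) 0 \cdot 19 = 7 \cdot 0 \cdot 19 = 0 \cdot 19 = 0$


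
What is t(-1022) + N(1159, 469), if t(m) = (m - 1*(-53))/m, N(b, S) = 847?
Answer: 866603/1022 ≈ 847.95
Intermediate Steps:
t(m) = (53 + m)/m (t(m) = (m + 53)/m = (53 + m)/m)
t(-1022) + N(1159, 469) = (53 - 1022)/(-1022) + 847 = -1/1022*(-969) + 847 = 969/1022 + 847 = 866603/1022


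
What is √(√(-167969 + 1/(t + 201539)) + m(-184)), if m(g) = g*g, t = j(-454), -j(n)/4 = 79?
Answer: √(11329363591744 + 18293*I*√56208112981018)/18293 ≈ 184.0 + 1.1137*I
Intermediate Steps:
j(n) = -316 (j(n) = -4*79 = -316)
t = -316
m(g) = g²
√(√(-167969 + 1/(t + 201539)) + m(-184)) = √(√(-167969 + 1/(-316 + 201539)) + (-184)²) = √(√(-167969 + 1/201223) + 33856) = √(√(-33799226086/201223) + 33856) = √(I*√56208112981018/18293 + 33856) = √(33856 + I*√56208112981018/18293)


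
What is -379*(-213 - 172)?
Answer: 145915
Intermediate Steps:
-379*(-213 - 172) = -379*(-385) = 145915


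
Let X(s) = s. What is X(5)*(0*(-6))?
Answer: 0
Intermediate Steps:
X(5)*(0*(-6)) = 5*(0*(-6)) = 5*0 = 0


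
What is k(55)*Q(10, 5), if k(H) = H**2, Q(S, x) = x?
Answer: 15125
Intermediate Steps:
k(55)*Q(10, 5) = 55**2*5 = 3025*5 = 15125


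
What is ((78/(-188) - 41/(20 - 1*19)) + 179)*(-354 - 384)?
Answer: -4772277/47 ≈ -1.0154e+5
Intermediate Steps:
((78/(-188) - 41/(20 - 1*19)) + 179)*(-354 - 384) = ((78*(-1/188) - 41/(20 - 19)) + 179)*(-738) = ((-39/94 - 41/1) + 179)*(-738) = ((-39/94 - 41*1) + 179)*(-738) = ((-39/94 - 41) + 179)*(-738) = (-3893/94 + 179)*(-738) = (12933/94)*(-738) = -4772277/47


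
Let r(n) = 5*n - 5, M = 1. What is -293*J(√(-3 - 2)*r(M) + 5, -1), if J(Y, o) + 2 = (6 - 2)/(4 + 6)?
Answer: 2344/5 ≈ 468.80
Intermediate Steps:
r(n) = -5 + 5*n
J(Y, o) = -8/5 (J(Y, o) = -2 + (6 - 2)/(4 + 6) = -2 + 4/10 = -2 + 4*(⅒) = -2 + ⅖ = -8/5)
-293*J(√(-3 - 2)*r(M) + 5, -1) = -293*(-8/5) = 2344/5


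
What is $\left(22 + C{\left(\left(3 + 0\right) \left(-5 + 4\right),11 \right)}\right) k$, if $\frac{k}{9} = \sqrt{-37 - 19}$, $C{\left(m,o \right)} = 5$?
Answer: $486 i \sqrt{14} \approx 1818.4 i$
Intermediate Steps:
$k = 18 i \sqrt{14}$ ($k = 9 \sqrt{-37 - 19} = 9 \sqrt{-56} = 9 \cdot 2 i \sqrt{14} = 18 i \sqrt{14} \approx 67.35 i$)
$\left(22 + C{\left(\left(3 + 0\right) \left(-5 + 4\right),11 \right)}\right) k = \left(22 + 5\right) 18 i \sqrt{14} = 27 \cdot 18 i \sqrt{14} = 486 i \sqrt{14}$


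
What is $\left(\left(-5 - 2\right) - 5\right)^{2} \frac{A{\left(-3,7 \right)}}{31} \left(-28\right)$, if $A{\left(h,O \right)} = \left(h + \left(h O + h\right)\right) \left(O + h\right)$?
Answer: $\frac{435456}{31} \approx 14047.0$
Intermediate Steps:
$A{\left(h,O \right)} = \left(O + h\right) \left(2 h + O h\right)$ ($A{\left(h,O \right)} = \left(h + \left(O h + h\right)\right) \left(O + h\right) = \left(h + \left(h + O h\right)\right) \left(O + h\right) = \left(2 h + O h\right) \left(O + h\right) = \left(O + h\right) \left(2 h + O h\right)$)
$\left(\left(-5 - 2\right) - 5\right)^{2} \frac{A{\left(-3,7 \right)}}{31} \left(-28\right) = \left(\left(-5 - 2\right) - 5\right)^{2} \frac{\left(-3\right) \left(7^{2} + 2 \cdot 7 + 2 \left(-3\right) + 7 \left(-3\right)\right)}{31} \left(-28\right) = \left(-7 - 5\right)^{2} - 3 \left(49 + 14 - 6 - 21\right) \frac{1}{31} \left(-28\right) = \left(-12\right)^{2} \left(-3\right) 36 \cdot \frac{1}{31} \left(-28\right) = 144 \left(\left(-108\right) \frac{1}{31}\right) \left(-28\right) = 144 \left(- \frac{108}{31}\right) \left(-28\right) = \left(- \frac{15552}{31}\right) \left(-28\right) = \frac{435456}{31}$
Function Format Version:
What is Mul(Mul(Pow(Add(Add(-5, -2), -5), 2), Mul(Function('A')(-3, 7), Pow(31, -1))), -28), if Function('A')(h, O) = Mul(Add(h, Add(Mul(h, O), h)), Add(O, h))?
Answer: Rational(435456, 31) ≈ 14047.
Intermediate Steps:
Function('A')(h, O) = Mul(Add(O, h), Add(Mul(2, h), Mul(O, h))) (Function('A')(h, O) = Mul(Add(h, Add(Mul(O, h), h)), Add(O, h)) = Mul(Add(h, Add(h, Mul(O, h))), Add(O, h)) = Mul(Add(Mul(2, h), Mul(O, h)), Add(O, h)) = Mul(Add(O, h), Add(Mul(2, h), Mul(O, h))))
Mul(Mul(Pow(Add(Add(-5, -2), -5), 2), Mul(Function('A')(-3, 7), Pow(31, -1))), -28) = Mul(Mul(Pow(Add(Add(-5, -2), -5), 2), Mul(Mul(-3, Add(Pow(7, 2), Mul(2, 7), Mul(2, -3), Mul(7, -3))), Pow(31, -1))), -28) = Mul(Mul(Pow(Add(-7, -5), 2), Mul(Mul(-3, Add(49, 14, -6, -21)), Rational(1, 31))), -28) = Mul(Mul(Pow(-12, 2), Mul(Mul(-3, 36), Rational(1, 31))), -28) = Mul(Mul(144, Mul(-108, Rational(1, 31))), -28) = Mul(Mul(144, Rational(-108, 31)), -28) = Mul(Rational(-15552, 31), -28) = Rational(435456, 31)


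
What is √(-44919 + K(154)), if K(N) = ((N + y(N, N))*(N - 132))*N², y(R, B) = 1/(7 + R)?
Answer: 27*√58275721/23 ≈ 8961.5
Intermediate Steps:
K(N) = N²*(-132 + N)*(N + 1/(7 + N)) (K(N) = ((N + 1/(7 + N))*(N - 132))*N² = ((N + 1/(7 + N))*(-132 + N))*N² = ((-132 + N)*(N + 1/(7 + N)))*N² = N²*(-132 + N)*(N + 1/(7 + N)))
√(-44919 + K(154)) = √(-44919 + 154²*(-132 + 154 + 154*(-132 + 154)*(7 + 154))/(7 + 154)) = √(-44919 + 23716*(-132 + 154 + 154*22*161)/161) = √(-44919 + 23716*(1/161)*(-132 + 154 + 545468)) = √(-44919 + 23716*(1/161)*545490) = √(-44919 + 1848120120/23) = √(1847086983/23) = 27*√58275721/23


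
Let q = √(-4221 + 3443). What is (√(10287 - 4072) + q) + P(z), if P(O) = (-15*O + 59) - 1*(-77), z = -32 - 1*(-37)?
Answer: 61 + √6215 + I*√778 ≈ 139.84 + 27.893*I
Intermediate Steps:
q = I*√778 (q = √(-778) = I*√778 ≈ 27.893*I)
z = 5 (z = -32 + 37 = 5)
P(O) = 136 - 15*O (P(O) = (59 - 15*O) + 77 = 136 - 15*O)
(√(10287 - 4072) + q) + P(z) = (√(10287 - 4072) + I*√778) + (136 - 15*5) = (√6215 + I*√778) + (136 - 75) = (√6215 + I*√778) + 61 = 61 + √6215 + I*√778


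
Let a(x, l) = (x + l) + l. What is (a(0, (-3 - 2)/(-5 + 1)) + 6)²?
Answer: 289/4 ≈ 72.250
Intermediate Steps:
a(x, l) = x + 2*l (a(x, l) = (l + x) + l = x + 2*l)
(a(0, (-3 - 2)/(-5 + 1)) + 6)² = ((0 + 2*((-3 - 2)/(-5 + 1))) + 6)² = ((0 + 2*(-5/(-4))) + 6)² = ((0 + 2*(-5*(-¼))) + 6)² = ((0 + 2*(5/4)) + 6)² = ((0 + 5/2) + 6)² = (5/2 + 6)² = (17/2)² = 289/4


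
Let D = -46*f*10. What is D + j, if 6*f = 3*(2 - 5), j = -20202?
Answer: -19512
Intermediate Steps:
f = -3/2 (f = (3*(2 - 5))/6 = (3*(-3))/6 = (⅙)*(-9) = -3/2 ≈ -1.5000)
D = 690 (D = -46*(-3/2)*10 = 69*10 = 690)
D + j = 690 - 20202 = -19512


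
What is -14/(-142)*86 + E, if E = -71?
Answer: -4439/71 ≈ -62.521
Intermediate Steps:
-14/(-142)*86 + E = -14/(-142)*86 - 71 = -14*(-1/142)*86 - 71 = (7/71)*86 - 71 = 602/71 - 71 = -4439/71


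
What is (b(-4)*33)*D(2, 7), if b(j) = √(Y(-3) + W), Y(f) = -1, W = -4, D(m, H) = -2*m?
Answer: -132*I*√5 ≈ -295.16*I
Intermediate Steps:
b(j) = I*√5 (b(j) = √(-1 - 4) = √(-5) = I*√5)
(b(-4)*33)*D(2, 7) = ((I*√5)*33)*(-2*2) = (33*I*√5)*(-4) = -132*I*√5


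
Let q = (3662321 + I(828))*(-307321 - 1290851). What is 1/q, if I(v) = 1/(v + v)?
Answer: -138/807716605188437 ≈ -1.7085e-13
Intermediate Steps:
I(v) = 1/(2*v)
q = -807716605188437/138 (q = (3662321 + (1/2)/828)*(-307321 - 1290851) = (3662321 + (1/2)*(1/828))*(-1598172) = (3662321 + 1/1656)*(-1598172) = (6064803577/1656)*(-1598172) = -807716605188437/138 ≈ -5.8530e+12)
1/q = 1/(-807716605188437/138) = -138/807716605188437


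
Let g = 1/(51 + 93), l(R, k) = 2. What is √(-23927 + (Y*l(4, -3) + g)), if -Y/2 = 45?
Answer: I*√3471407/12 ≈ 155.26*I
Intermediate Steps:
Y = -90 (Y = -2*45 = -90)
g = 1/144 ≈ 0.0069444
√(-23927 + (Y*l(4, -3) + g)) = √(-23927 + (-90*2 + 1/144)) = √(-23927 + (-180 + 1/144)) = √(-23927 - 25919/144) = √(-3471407/144) = I*√3471407/12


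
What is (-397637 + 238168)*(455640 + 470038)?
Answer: -147616944982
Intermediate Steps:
(-397637 + 238168)*(455640 + 470038) = -159469*925678 = -147616944982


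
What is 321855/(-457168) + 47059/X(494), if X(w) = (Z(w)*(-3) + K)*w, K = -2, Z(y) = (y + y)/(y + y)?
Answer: -11154425381/564602480 ≈ -19.756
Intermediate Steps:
Z(y) = 1 (Z(y) = (2*y)/((2*y)) = (2*y)*(1/(2*y)) = 1)
X(w) = -5*w (X(w) = (1*(-3) - 2)*w = (-3 - 2)*w = -5*w)
321855/(-457168) + 47059/X(494) = 321855/(-457168) + 47059/((-5*494)) = 321855*(-1/457168) + 47059/(-2470) = -321855/457168 + 47059*(-1/2470) = -321855/457168 - 47059/2470 = -11154425381/564602480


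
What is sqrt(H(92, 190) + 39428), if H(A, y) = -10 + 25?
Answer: sqrt(39443) ≈ 198.60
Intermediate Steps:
H(A, y) = 15
sqrt(H(92, 190) + 39428) = sqrt(15 + 39428) = sqrt(39443)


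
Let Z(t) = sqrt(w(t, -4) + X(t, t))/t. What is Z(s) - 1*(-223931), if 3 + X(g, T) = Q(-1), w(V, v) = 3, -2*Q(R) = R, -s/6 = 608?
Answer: 223931 - sqrt(2)/7296 ≈ 2.2393e+5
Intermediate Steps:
s = -3648 (s = -6*608 = -3648)
Q(R) = -R/2
X(g, T) = -5/2 (X(g, T) = -3 - 1/2*(-1) = -3 + 1/2 = -5/2)
Z(t) = sqrt(2)/(2*t) (Z(t) = sqrt(3 - 5/2)/t = sqrt(1/2)/t = (sqrt(2)/2)/t = sqrt(2)/(2*t))
Z(s) - 1*(-223931) = (1/2)*sqrt(2)/(-3648) - 1*(-223931) = (1/2)*sqrt(2)*(-1/3648) + 223931 = -sqrt(2)/7296 + 223931 = 223931 - sqrt(2)/7296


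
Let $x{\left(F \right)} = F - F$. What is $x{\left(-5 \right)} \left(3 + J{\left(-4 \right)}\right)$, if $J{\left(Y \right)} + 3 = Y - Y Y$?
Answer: $0$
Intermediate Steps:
$J{\left(Y \right)} = -3 + Y - Y^{2}$ ($J{\left(Y \right)} = -3 + \left(Y - Y Y\right) = -3 - \left(Y^{2} - Y\right) = -3 + Y - Y^{2}$)
$x{\left(F \right)} = 0$
$x{\left(-5 \right)} \left(3 + J{\left(-4 \right)}\right) = 0 \left(3 - 23\right) = 0 \left(-20\right) = 0$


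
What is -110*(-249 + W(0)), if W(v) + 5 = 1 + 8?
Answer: 26950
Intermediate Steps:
W(v) = 4 (W(v) = -5 + (1 + 8) = -5 + 9 = 4)
-110*(-249 + W(0)) = -110*(-249 + 4) = -110*(-245) = 26950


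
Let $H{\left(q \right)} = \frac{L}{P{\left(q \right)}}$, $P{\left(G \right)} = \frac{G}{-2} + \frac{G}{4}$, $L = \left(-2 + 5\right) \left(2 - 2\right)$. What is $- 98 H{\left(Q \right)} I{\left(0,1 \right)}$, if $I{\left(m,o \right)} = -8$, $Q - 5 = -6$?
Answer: $0$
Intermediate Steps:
$Q = -1$ ($Q = 5 - 6 = -1$)
$L = 0$ ($L = 3 \cdot 0 = 0$)
$P{\left(G \right)} = - \frac{G}{4}$ ($P{\left(G \right)} = G \left(- \frac{1}{2}\right) + G \frac{1}{4} = - \frac{G}{2} + \frac{G}{4} = - \frac{G}{4}$)
$H{\left(q \right)} = 0$ ($H{\left(q \right)} = \frac{0}{\left(- \frac{1}{4}\right) q} = 0 \left(- \frac{4}{q}\right) = 0$)
$- 98 H{\left(Q \right)} I{\left(0,1 \right)} = \left(-98\right) 0 \left(-8\right) = 0 \left(-8\right) = 0$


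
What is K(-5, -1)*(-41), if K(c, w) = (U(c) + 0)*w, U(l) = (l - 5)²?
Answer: 4100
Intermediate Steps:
U(l) = (-5 + l)²
K(c, w) = w*(-5 + c)² (K(c, w) = ((-5 + c)² + 0)*w = (-5 + c)²*w = w*(-5 + c)²)
K(-5, -1)*(-41) = -(-5 - 5)²*(-41) = -1*(-10)²*(-41) = -1*100*(-41) = -100*(-41) = 4100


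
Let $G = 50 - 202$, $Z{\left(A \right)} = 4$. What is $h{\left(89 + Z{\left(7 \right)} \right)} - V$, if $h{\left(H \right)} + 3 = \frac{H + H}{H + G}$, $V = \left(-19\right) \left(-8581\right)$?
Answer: $- \frac{9619664}{59} \approx -1.6305 \cdot 10^{5}$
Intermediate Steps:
$G = -152$ ($G = 50 - 202 = -152$)
$V = 163039$
$h{\left(H \right)} = -3 + \frac{2 H}{-152 + H}$ ($h{\left(H \right)} = -3 + \frac{H + H}{H - 152} = -3 + \frac{2 H}{-152 + H}$)
$h{\left(89 + Z{\left(7 \right)} \right)} - V = \frac{456 - \left(89 + 4\right)}{-152 + \left(89 + 4\right)} - 163039 = \frac{456 - 93}{-152 + 93} - 163039 = \frac{456 - 93}{-59} - 163039 = \left(- \frac{1}{59}\right) 363 - 163039 = - \frac{363}{59} - 163039 = - \frac{9619664}{59}$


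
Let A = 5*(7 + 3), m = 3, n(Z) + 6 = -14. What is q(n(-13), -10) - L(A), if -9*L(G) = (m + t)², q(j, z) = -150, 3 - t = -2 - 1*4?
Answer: -134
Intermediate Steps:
t = 9 (t = 3 - (-2 - 1*4) = 3 - (-2 - 4) = 3 - 1*(-6) = 3 + 6 = 9)
n(Z) = -20 (n(Z) = -6 - 14 = -20)
A = 50 (A = 5*10 = 50)
L(G) = -16 (L(G) = -(3 + 9)²/9 = -⅑*12² = -⅑*144 = -16)
q(n(-13), -10) - L(A) = -150 - 1*(-16) = -150 + 16 = -134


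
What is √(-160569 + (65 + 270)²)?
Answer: 2*I*√12086 ≈ 219.87*I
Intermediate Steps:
√(-160569 + (65 + 270)²) = √(-160569 + 335²) = √(-160569 + 112225) = √(-48344) = 2*I*√12086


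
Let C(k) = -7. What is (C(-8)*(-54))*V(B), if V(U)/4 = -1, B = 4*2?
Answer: -1512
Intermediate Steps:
B = 8
V(U) = -4 (V(U) = 4*(-1) = -4)
(C(-8)*(-54))*V(B) = -7*(-54)*(-4) = 378*(-4) = -1512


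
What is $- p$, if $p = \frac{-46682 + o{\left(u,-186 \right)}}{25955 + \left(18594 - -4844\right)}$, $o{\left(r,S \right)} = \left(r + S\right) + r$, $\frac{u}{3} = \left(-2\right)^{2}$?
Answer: $\frac{46844}{49393} \approx 0.94839$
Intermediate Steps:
$u = 12$ ($u = 3 \left(-2\right)^{2} = 3 \cdot 4 = 12$)
$o{\left(r,S \right)} = S + 2 r$ ($o{\left(r,S \right)} = \left(S + r\right) + r = S + 2 r$)
$p = - \frac{46844}{49393}$ ($p = \frac{-46682 + \left(-186 + 2 \cdot 12\right)}{25955 + \left(18594 - -4844\right)} = \frac{-46682 + \left(-186 + 24\right)}{25955 + \left(18594 + 4844\right)} = \frac{-46682 - 162}{25955 + 23438} = - \frac{46844}{49393} \approx -0.94839$)
$- p = \left(-1\right) \left(- \frac{46844}{49393}\right) = \frac{46844}{49393}$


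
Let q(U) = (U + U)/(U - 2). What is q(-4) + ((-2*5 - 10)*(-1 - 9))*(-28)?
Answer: -16796/3 ≈ -5598.7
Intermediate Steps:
q(U) = 2*U/(-2 + U) (q(U) = (2*U)/(-2 + U) = 2*U/(-2 + U))
q(-4) + ((-2*5 - 10)*(-1 - 9))*(-28) = 2*(-4)/(-2 - 4) + ((-2*5 - 10)*(-1 - 9))*(-28) = 2*(-4)/(-6) + ((-10 - 10)*(-10))*(-28) = 2*(-4)*(-⅙) - 20*(-10)*(-28) = 4/3 + 200*(-28) = 4/3 - 5600 = -16796/3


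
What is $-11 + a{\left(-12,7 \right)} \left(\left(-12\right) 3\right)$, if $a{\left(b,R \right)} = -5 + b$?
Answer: $601$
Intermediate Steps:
$-11 + a{\left(-12,7 \right)} \left(\left(-12\right) 3\right) = -11 + \left(-5 - 12\right) \left(\left(-12\right) 3\right) = -11 - -612 = -11 + 612 = 601$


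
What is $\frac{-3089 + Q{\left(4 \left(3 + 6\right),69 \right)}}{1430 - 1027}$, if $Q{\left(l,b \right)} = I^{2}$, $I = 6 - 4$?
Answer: $- \frac{3085}{403} \approx -7.6551$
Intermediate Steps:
$I = 2$ ($I = 6 - 4 = 2$)
$Q{\left(l,b \right)} = 4$ ($Q{\left(l,b \right)} = 2^{2} = 4$)
$\frac{-3089 + Q{\left(4 \left(3 + 6\right),69 \right)}}{1430 - 1027} = \frac{-3089 + 4}{1430 - 1027} = - \frac{3085}{403}$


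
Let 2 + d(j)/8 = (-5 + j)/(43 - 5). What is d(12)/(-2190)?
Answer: 46/6935 ≈ 0.0066330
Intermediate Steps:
d(j) = -324/19 + 4*j/19 (d(j) = -16 + 8*((-5 + j)/(43 - 5)) = -16 + 8*((-5 + j)/38) = -16 + 8*((-5 + j)*(1/38)) = -16 + 8*(-5/38 + j/38) = -16 + (-20/19 + 4*j/19) = -324/19 + 4*j/19)
d(12)/(-2190) = (-324/19 + (4/19)*12)/(-2190) = (-324/19 + 48/19)*(-1/2190) = -276/19*(-1/2190) = 46/6935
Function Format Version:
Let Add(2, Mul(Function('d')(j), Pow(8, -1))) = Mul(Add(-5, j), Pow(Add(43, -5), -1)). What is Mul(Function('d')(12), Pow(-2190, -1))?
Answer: Rational(46, 6935) ≈ 0.0066330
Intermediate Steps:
Function('d')(j) = Add(Rational(-324, 19), Mul(Rational(4, 19), j)) (Function('d')(j) = Add(-16, Mul(8, Mul(Add(-5, j), Pow(Add(43, -5), -1)))) = Add(-16, Mul(8, Mul(Add(-5, j), Pow(38, -1)))) = Add(-16, Mul(8, Mul(Add(-5, j), Rational(1, 38)))) = Add(-16, Mul(8, Add(Rational(-5, 38), Mul(Rational(1, 38), j)))) = Add(-16, Add(Rational(-20, 19), Mul(Rational(4, 19), j))) = Add(Rational(-324, 19), Mul(Rational(4, 19), j)))
Mul(Function('d')(12), Pow(-2190, -1)) = Mul(Add(Rational(-324, 19), Mul(Rational(4, 19), 12)), Pow(-2190, -1)) = Mul(Add(Rational(-324, 19), Rational(48, 19)), Rational(-1, 2190)) = Mul(Rational(-276, 19), Rational(-1, 2190)) = Rational(46, 6935)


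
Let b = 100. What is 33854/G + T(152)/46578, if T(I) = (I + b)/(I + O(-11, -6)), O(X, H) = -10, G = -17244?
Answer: -1332789187/678887658 ≈ -1.9632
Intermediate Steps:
T(I) = (100 + I)/(-10 + I) (T(I) = (I + 100)/(I - 10) = (100 + I)/(-10 + I))
33854/G + T(152)/46578 = 33854/(-17244) + ((100 + 152)/(-10 + 152))/46578 = 33854*(-1/17244) + (252/142)*(1/46578) = -16927/8622 + ((1/142)*252)*(1/46578) = -16927/8622 + (126/71)*(1/46578) = -16927/8622 + 3/78739 = -1332789187/678887658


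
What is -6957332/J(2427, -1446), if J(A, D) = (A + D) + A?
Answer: -1739333/852 ≈ -2041.5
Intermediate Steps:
J(A, D) = D + 2*A
-6957332/J(2427, -1446) = -6957332/(-1446 + 2*2427) = -6957332/(-1446 + 4854) = -6957332/3408 = -6957332*1/3408 = -1739333/852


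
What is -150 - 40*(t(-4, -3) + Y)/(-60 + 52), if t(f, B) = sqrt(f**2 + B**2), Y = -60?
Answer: -425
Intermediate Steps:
t(f, B) = sqrt(B**2 + f**2)
-150 - 40*(t(-4, -3) + Y)/(-60 + 52) = -150 - 40*(sqrt((-3)**2 + (-4)**2) - 60)/(-60 + 52) = -150 - 40*(sqrt(9 + 16) - 60)/(-8) = -150 - 40*(sqrt(25) - 60)*(-1)/8 = -150 - 40*(5 - 60)*(-1)/8 = -150 - (-2200)*(-1)/8 = -150 - 40*55/8 = -150 - 275 = -425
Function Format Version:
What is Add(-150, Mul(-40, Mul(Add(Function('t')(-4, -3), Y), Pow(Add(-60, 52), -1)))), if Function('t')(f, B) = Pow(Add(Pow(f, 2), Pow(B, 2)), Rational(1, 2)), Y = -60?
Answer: -425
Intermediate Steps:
Function('t')(f, B) = Pow(Add(Pow(B, 2), Pow(f, 2)), Rational(1, 2))
Add(-150, Mul(-40, Mul(Add(Function('t')(-4, -3), Y), Pow(Add(-60, 52), -1)))) = Add(-150, Mul(-40, Mul(Add(Pow(Add(Pow(-3, 2), Pow(-4, 2)), Rational(1, 2)), -60), Pow(Add(-60, 52), -1)))) = Add(-150, Mul(-40, Mul(Add(Pow(Add(9, 16), Rational(1, 2)), -60), Pow(-8, -1)))) = Add(-150, Mul(-40, Mul(Add(Pow(25, Rational(1, 2)), -60), Rational(-1, 8)))) = Add(-150, Mul(-40, Mul(Add(5, -60), Rational(-1, 8)))) = Add(-150, Mul(-40, Mul(-55, Rational(-1, 8)))) = Add(-150, Mul(-40, Rational(55, 8))) = Add(-150, -275) = -425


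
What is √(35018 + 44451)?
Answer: √79469 ≈ 281.90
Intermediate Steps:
√(35018 + 44451) = √79469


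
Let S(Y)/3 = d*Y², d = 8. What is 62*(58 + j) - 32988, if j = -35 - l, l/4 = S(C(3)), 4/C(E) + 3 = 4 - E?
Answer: -55370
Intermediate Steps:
C(E) = 4/(1 - E) (C(E) = 4/(-3 + (4 - E)) = 4/(1 - E))
S(Y) = 24*Y² (S(Y) = 3*(8*Y²) = 24*Y²)
l = 384 (l = 4*(24*(-4/(-1 + 3))²) = 4*(24*(-4/2)²) = 4*(24*(-4*½)²) = 4*(24*(-2)²) = 4*(24*4) = 4*96 = 384)
j = -419 (j = -35 - 1*384 = -35 - 384 = -419)
62*(58 + j) - 32988 = 62*(58 - 419) - 32988 = 62*(-361) - 32988 = -22382 - 32988 = -55370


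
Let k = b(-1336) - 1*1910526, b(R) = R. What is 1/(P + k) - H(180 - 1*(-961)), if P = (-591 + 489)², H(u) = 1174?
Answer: -2232311693/1901458 ≈ -1174.0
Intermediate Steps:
P = 10404 (P = (-102)² = 10404)
k = -1911862 (k = -1336 - 1*1910526 = -1336 - 1910526 = -1911862)
1/(P + k) - H(180 - 1*(-961)) = 1/(10404 - 1911862) - 1*1174 = 1/(-1901458) - 1174 = -1/1901458 - 1174 = -2232311693/1901458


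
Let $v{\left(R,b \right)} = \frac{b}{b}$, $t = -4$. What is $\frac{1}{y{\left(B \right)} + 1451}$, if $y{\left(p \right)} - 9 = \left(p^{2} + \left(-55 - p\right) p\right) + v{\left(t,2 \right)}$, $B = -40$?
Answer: $\frac{1}{3661} \approx 0.00027315$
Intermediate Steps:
$v{\left(R,b \right)} = 1$
$y{\left(p \right)} = 10 + p^{2} + p \left(-55 - p\right)$ ($y{\left(p \right)} = 9 + \left(\left(p^{2} + \left(-55 - p\right) p\right) + 1\right) = 9 + \left(\left(p^{2} + p \left(-55 - p\right)\right) + 1\right) = 9 + \left(1 + p^{2} + p \left(-55 - p\right)\right) = 10 + p^{2} + p \left(-55 - p\right)$)
$\frac{1}{y{\left(B \right)} + 1451} = \frac{1}{\left(10 - -2200\right) + 1451} = \frac{1}{\left(10 + 2200\right) + 1451} = \frac{1}{2210 + 1451} = \frac{1}{3661}$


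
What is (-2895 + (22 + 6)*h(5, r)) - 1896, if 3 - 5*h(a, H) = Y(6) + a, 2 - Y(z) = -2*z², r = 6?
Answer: -26083/5 ≈ -5216.6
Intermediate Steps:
Y(z) = 2 + 2*z² (Y(z) = 2 - (-2)*z² = 2 + 2*z²)
h(a, H) = -71/5 - a/5 (h(a, H) = ⅗ - ((2 + 2*6²) + a)/5 = ⅗ - ((2 + 2*36) + a)/5 = ⅗ - ((2 + 72) + a)/5 = ⅗ - (74 + a)/5 = ⅗ + (-74/5 - a/5) = -71/5 - a/5)
(-2895 + (22 + 6)*h(5, r)) - 1896 = (-2895 + (22 + 6)*(-71/5 - ⅕*5)) - 1896 = (-2895 + 28*(-71/5 - 1)) - 1896 = (-2895 + 28*(-76/5)) - 1896 = (-2895 - 2128/5) - 1896 = -16603/5 - 1896 = -26083/5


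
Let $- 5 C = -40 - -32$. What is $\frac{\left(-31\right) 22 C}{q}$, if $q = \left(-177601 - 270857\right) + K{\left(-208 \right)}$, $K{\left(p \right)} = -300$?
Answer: $\frac{2728}{1121895} \approx 0.0024316$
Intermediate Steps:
$C = \frac{8}{5}$ ($C = - \frac{-40 - -32}{5} = - \frac{-40 + 32}{5} = \left(- \frac{1}{5}\right) \left(-8\right) = \frac{8}{5} \approx 1.6$)
$q = -448758$ ($q = \left(-177601 - 270857\right) - 300 = -448458 - 300 = -448758$)
$\frac{\left(-31\right) 22 C}{q} = \frac{\left(-31\right) 22 \cdot \frac{8}{5}}{-448758} = \left(-682\right) \frac{8}{5} \left(- \frac{1}{448758}\right) = \left(- \frac{5456}{5}\right) \left(- \frac{1}{448758}\right) = \frac{2728}{1121895}$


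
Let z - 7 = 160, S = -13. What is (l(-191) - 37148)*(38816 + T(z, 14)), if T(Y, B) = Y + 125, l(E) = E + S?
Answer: -1460762016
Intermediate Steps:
l(E) = -13 + E (l(E) = E - 13 = -13 + E)
z = 167 (z = 7 + 160 = 167)
T(Y, B) = 125 + Y
(l(-191) - 37148)*(38816 + T(z, 14)) = ((-13 - 191) - 37148)*(38816 + (125 + 167)) = (-204 - 37148)*(38816 + 292) = -37352*39108 = -1460762016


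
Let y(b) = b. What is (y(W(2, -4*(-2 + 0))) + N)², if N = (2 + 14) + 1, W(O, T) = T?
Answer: 625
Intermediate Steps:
N = 17 (N = 16 + 1 = 17)
(y(W(2, -4*(-2 + 0))) + N)² = (-4*(-2 + 0) + 17)² = (-4*(-2) + 17)² = (8 + 17)² = 25² = 625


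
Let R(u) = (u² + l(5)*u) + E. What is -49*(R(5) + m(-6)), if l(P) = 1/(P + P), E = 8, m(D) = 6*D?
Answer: 245/2 ≈ 122.50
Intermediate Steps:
l(P) = 1/(2*P)
R(u) = 8 + u² + u/10 (R(u) = (u² + ((½)/5)*u) + 8 = (u² + ((½)*(⅕))*u) + 8 = (u² + u/10) + 8 = 8 + u² + u/10)
-49*(R(5) + m(-6)) = -49*((8 + 5² + (⅒)*5) + 6*(-6)) = -49*((8 + 25 + ½) - 36) = -49*(67/2 - 36) = -49*(-5/2) = 245/2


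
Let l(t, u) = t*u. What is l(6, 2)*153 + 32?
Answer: 1868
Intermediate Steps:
l(6, 2)*153 + 32 = (6*2)*153 + 32 = 12*153 + 32 = 1836 + 32 = 1868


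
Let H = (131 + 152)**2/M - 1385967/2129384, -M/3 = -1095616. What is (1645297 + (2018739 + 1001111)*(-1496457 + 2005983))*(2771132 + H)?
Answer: 196335720420156070211209530499/46045799616 ≈ 4.2639e+18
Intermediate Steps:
M = 3286848 (M = -3*(-1095616) = 3286848)
H = -548115328355/874870192704 (H = (131 + 152)**2/3286848 - 1385967/2129384 = 283**2*(1/3286848) - 1385967*1/2129384 = 80089*(1/3286848) - 1385967/2129384 = 80089/3286848 - 1385967/2129384 = -548115328355/874870192704 ≈ -0.62651)
(1645297 + (2018739 + 1001111)*(-1496457 + 2005983))*(2771132 + H) = (1645297 + (2018739 + 1001111)*(-1496457 + 2005983))*(2771132 - 548115328355/874870192704) = (1645297 + 3019850*509526)*(2424380238732892573/874870192704) = (1645297 + 1538692091100)*(2424380238732892573/874870192704) = 1538693736397*(2424380238732892573/874870192704) = 196335720420156070211209530499/46045799616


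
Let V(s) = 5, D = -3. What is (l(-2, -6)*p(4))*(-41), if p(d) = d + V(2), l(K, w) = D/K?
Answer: -1107/2 ≈ -553.50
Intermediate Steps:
l(K, w) = -3/K
p(d) = 5 + d (p(d) = d + 5 = 5 + d)
(l(-2, -6)*p(4))*(-41) = ((-3/(-2))*(5 + 4))*(-41) = (-3*(-1/2)*9)*(-41) = ((3/2)*9)*(-41) = (27/2)*(-41) = -1107/2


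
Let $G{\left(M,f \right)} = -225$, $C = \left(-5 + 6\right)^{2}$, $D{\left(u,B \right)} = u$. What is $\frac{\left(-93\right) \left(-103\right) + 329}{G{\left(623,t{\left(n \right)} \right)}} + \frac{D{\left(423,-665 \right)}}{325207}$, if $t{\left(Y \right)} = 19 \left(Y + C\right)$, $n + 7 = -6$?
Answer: $- \frac{3222055781}{73171575} \approx -44.034$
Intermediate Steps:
$n = -13$ ($n = -7 - 6 = -13$)
$C = 1$ ($C = 1^{2} = 1$)
$t{\left(Y \right)} = 19 + 19 Y$ ($t{\left(Y \right)} = 19 \left(Y + 1\right) = 19 \left(1 + Y\right) = 19 + 19 Y$)
$\frac{\left(-93\right) \left(-103\right) + 329}{G{\left(623,t{\left(n \right)} \right)}} + \frac{D{\left(423,-665 \right)}}{325207} = \frac{\left(-93\right) \left(-103\right) + 329}{-225} + \frac{423}{325207} = \left(9579 + 329\right) \left(- \frac{1}{225}\right) + 423 \cdot \frac{1}{325207} = 9908 \left(- \frac{1}{225}\right) + \frac{423}{325207} = - \frac{9908}{225} + \frac{423}{325207} = - \frac{3222055781}{73171575}$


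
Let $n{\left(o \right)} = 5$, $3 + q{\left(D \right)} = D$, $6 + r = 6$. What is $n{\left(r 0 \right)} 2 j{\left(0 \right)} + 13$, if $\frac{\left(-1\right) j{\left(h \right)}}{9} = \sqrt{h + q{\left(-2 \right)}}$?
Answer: $13 - 90 i \sqrt{5} \approx 13.0 - 201.25 i$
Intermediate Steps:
$r = 0$ ($r = -6 + 6 = 0$)
$q{\left(D \right)} = -3 + D$
$j{\left(h \right)} = - 9 \sqrt{-5 + h}$ ($j{\left(h \right)} = - 9 \sqrt{h - 5} = - 9 \sqrt{-5 + h}$)
$n{\left(r 0 \right)} 2 j{\left(0 \right)} + 13 = 5 \cdot 2 \left(- 9 \sqrt{-5 + 0}\right) + 13 = 5 \cdot 2 \left(- 9 \sqrt{-5}\right) + 13 = 5 \cdot 2 \left(- 9 i \sqrt{5}\right) + 13 = 5 \left(- 18 i \sqrt{5}\right) + 13 = - 90 i \sqrt{5} + 13 = 13 - 90 i \sqrt{5}$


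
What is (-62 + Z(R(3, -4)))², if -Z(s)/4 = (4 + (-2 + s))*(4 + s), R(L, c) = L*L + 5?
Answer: 1473796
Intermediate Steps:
R(L, c) = 5 + L² (R(L, c) = L² + 5 = 5 + L²)
Z(s) = -4*(2 + s)*(4 + s) (Z(s) = -4*(4 + (-2 + s))*(4 + s) = -4*(2 + s)*(4 + s))
(-62 + Z(R(3, -4)))² = (-62 + (-32 - 24*(5 + 3²) - 4*(5 + 3²)²))² = (-62 + (-32 - 24*(5 + 9) - 4*(5 + 9)²))² = (-62 + (-32 - 24*14 - 4*14²))² = (-62 + (-32 - 336 - 4*196))² = (-62 + (-32 - 336 - 784))² = (-62 - 1152)² = (-1214)² = 1473796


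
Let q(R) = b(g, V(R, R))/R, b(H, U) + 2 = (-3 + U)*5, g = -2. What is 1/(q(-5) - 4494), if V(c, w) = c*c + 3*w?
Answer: -5/22503 ≈ -0.00022219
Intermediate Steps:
V(c, w) = c² + 3*w
b(H, U) = -17 + 5*U (b(H, U) = -2 + (-3 + U)*5 = -2 + (-15 + 5*U) = -17 + 5*U)
q(R) = (-17 + 5*R² + 15*R)/R (q(R) = (-17 + 5*(R² + 3*R))/R = (-17 + (5*R² + 15*R))/R = (-17 + 5*R² + 15*R)/R)
1/(q(-5) - 4494) = 1/((15 - 17/(-5) + 5*(-5)) - 4494) = 1/((15 - 17*(-⅕) - 25) - 4494) = 1/((15 + 17/5 - 25) - 4494) = 1/(-33/5 - 4494) = 1/(-22503/5) = -5/22503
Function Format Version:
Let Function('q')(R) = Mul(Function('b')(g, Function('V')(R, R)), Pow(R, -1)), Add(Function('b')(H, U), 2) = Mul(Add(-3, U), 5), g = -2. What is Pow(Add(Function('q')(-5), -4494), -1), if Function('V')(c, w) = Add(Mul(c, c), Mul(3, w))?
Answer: Rational(-5, 22503) ≈ -0.00022219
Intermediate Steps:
Function('V')(c, w) = Add(Pow(c, 2), Mul(3, w))
Function('b')(H, U) = Add(-17, Mul(5, U)) (Function('b')(H, U) = Add(-2, Mul(Add(-3, U), 5)) = Add(-2, Add(-15, Mul(5, U))) = Add(-17, Mul(5, U)))
Function('q')(R) = Mul(Pow(R, -1), Add(-17, Mul(5, Pow(R, 2)), Mul(15, R))) (Function('q')(R) = Mul(Add(-17, Mul(5, Add(Pow(R, 2), Mul(3, R)))), Pow(R, -1)) = Mul(Add(-17, Add(Mul(5, Pow(R, 2)), Mul(15, R))), Pow(R, -1)) = Mul(Add(-17, Mul(5, Pow(R, 2)), Mul(15, R)), Pow(R, -1)) = Mul(Pow(R, -1), Add(-17, Mul(5, Pow(R, 2)), Mul(15, R))))
Pow(Add(Function('q')(-5), -4494), -1) = Pow(Add(Add(15, Mul(-17, Pow(-5, -1)), Mul(5, -5)), -4494), -1) = Pow(Add(Add(15, Mul(-17, Rational(-1, 5)), -25), -4494), -1) = Pow(Add(Add(15, Rational(17, 5), -25), -4494), -1) = Pow(Add(Rational(-33, 5), -4494), -1) = Pow(Rational(-22503, 5), -1) = Rational(-5, 22503)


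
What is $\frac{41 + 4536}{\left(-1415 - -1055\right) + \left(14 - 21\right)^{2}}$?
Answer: $- \frac{4577}{311} \approx -14.717$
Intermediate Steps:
$\frac{41 + 4536}{\left(-1415 - -1055\right) + \left(14 - 21\right)^{2}} = \frac{4577}{\left(-1415 + 1055\right) + \left(-7\right)^{2}} = \frac{4577}{-360 + 49} = \frac{4577}{-311} = 4577 \left(- \frac{1}{311}\right) = - \frac{4577}{311}$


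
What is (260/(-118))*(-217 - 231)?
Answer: 58240/59 ≈ 987.12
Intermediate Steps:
(260/(-118))*(-217 - 231) = (260*(-1/118))*(-448) = -130/59*(-448) = 58240/59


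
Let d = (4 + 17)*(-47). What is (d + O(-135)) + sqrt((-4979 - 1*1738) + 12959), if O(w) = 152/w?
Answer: -133397/135 + sqrt(6242) ≈ -909.12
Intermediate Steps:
d = -987 (d = 21*(-47) = -987)
(d + O(-135)) + sqrt((-4979 - 1*1738) + 12959) = (-987 + 152/(-135)) + sqrt((-4979 - 1*1738) + 12959) = (-987 + 152*(-1/135)) + sqrt((-4979 - 1738) + 12959) = (-987 - 152/135) + sqrt(-6717 + 12959) = -133397/135 + sqrt(6242)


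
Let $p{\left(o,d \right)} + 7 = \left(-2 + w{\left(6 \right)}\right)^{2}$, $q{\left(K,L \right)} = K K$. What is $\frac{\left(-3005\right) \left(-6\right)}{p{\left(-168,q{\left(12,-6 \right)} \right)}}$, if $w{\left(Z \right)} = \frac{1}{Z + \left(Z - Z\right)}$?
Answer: $- \frac{649080}{131} \approx -4954.8$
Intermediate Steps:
$w{\left(Z \right)} = \frac{1}{Z}$ ($w{\left(Z \right)} = \frac{1}{Z + 0} = \frac{1}{Z}$)
$q{\left(K,L \right)} = K^{2}$
$p{\left(o,d \right)} = - \frac{131}{36}$ ($p{\left(o,d \right)} = -7 + \left(-2 + \frac{1}{6}\right)^{2} = -7 + \left(- \frac{11}{6}\right)^{2} = -7 + \frac{121}{36} = - \frac{131}{36}$)
$\frac{\left(-3005\right) \left(-6\right)}{p{\left(-168,q{\left(12,-6 \right)} \right)}} = \frac{\left(-3005\right) \left(-6\right)}{- \frac{131}{36}} = 18030 \left(- \frac{36}{131}\right) = - \frac{649080}{131}$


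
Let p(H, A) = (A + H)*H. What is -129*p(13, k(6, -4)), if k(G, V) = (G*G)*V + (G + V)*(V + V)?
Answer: 246519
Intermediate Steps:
k(G, V) = V*G**2 + 2*V*(G + V) (k(G, V) = G**2*V + (G + V)*(2*V) = V*G**2 + 2*V*(G + V))
p(H, A) = H*(A + H)
-129*p(13, k(6, -4)) = -1677*(-4*(6**2 + 2*6 + 2*(-4)) + 13) = -1677*(-4*(36 + 12 - 8) + 13) = -1677*(-4*40 + 13) = -1677*(-160 + 13) = -1677*(-147) = -129*(-1911) = 246519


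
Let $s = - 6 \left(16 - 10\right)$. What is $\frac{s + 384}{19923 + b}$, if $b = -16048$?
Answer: $\frac{348}{3875} \approx 0.089806$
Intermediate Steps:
$s = -36$ ($s = \left(-6\right) 6 = -36$)
$\frac{s + 384}{19923 + b} = \frac{-36 + 384}{19923 - 16048} = \frac{348}{3875}$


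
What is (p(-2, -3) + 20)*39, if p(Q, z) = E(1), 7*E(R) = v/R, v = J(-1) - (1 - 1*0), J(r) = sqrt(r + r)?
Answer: 5421/7 + 39*I*sqrt(2)/7 ≈ 774.43 + 7.8792*I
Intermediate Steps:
J(r) = sqrt(2)*sqrt(r) (J(r) = sqrt(2*r) = sqrt(2)*sqrt(r))
v = -1 + I*sqrt(2) (v = sqrt(2)*sqrt(-1) - (1 - 1*0) = sqrt(2)*I - (1 + 0) = I*sqrt(2) - 1*1 = I*sqrt(2) - 1 = -1 + I*sqrt(2) ≈ -1.0 + 1.4142*I)
E(R) = (-1 + I*sqrt(2))/(7*R) (E(R) = ((-1 + I*sqrt(2))/R)/7 = (-1 + I*sqrt(2))/(7*R))
p(Q, z) = -1/7 + I*sqrt(2)/7 (p(Q, z) = (1/7)*(-1 + I*sqrt(2))/1 = (1/7)*1*(-1 + I*sqrt(2)) = -1/7 + I*sqrt(2)/7)
(p(-2, -3) + 20)*39 = ((-1/7 + I*sqrt(2)/7) + 20)*39 = (139/7 + I*sqrt(2)/7)*39 = 5421/7 + 39*I*sqrt(2)/7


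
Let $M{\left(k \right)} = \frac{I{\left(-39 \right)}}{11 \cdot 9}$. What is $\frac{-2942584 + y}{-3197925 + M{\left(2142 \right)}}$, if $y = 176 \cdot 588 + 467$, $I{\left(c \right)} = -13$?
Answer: $\frac{281024271}{316594588} \approx 0.88765$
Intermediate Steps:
$y = 103955$ ($y = 103488 + 467 = 103955$)
$M{\left(k \right)} = - \frac{13}{99}$ ($M{\left(k \right)} = - \frac{13}{11 \cdot 9} = - \frac{13}{99}$)
$\frac{-2942584 + y}{-3197925 + M{\left(2142 \right)}} = \frac{-2942584 + 103955}{-3197925 - \frac{13}{99}} = - \frac{2838629}{- \frac{316594588}{99}} = \left(-2838629\right) \left(- \frac{99}{316594588}\right) = \frac{281024271}{316594588}$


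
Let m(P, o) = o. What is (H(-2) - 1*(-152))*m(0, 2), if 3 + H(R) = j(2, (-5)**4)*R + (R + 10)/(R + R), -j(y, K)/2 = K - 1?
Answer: 5286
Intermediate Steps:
j(y, K) = 2 - 2*K (j(y, K) = -2*(K - 1) = -2*(-1 + K) = 2 - 2*K)
H(R) = -3 - 1248*R + (10 + R)/(2*R) (H(R) = -3 + ((2 - 2*(-5)**4)*R + (R + 10)/(R + R)) = -3 + ((2 - 2*625)*R + (10 + R)/((2*R))) = -3 + ((2 - 1250)*R + (10 + R)*(1/(2*R))) = -3 + (-1248*R + (10 + R)/(2*R)) = -3 - 1248*R + (10 + R)/(2*R))
(H(-2) - 1*(-152))*m(0, 2) = ((-5/2 - 1248*(-2) + 5/(-2)) - 1*(-152))*2 = ((-5/2 + 2496 + 5*(-1/2)) + 152)*2 = ((-5/2 + 2496 - 5/2) + 152)*2 = (2491 + 152)*2 = 2643*2 = 5286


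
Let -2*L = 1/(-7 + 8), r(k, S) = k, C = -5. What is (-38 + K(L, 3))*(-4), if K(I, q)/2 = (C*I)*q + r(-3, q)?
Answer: 116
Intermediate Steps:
L = -1/2 (L = -1/(2*(-7 + 8)) = -1/2/1 = -1/2*1 = -1/2 ≈ -0.50000)
K(I, q) = -6 - 10*I*q (K(I, q) = 2*((-5*I)*q - 3) = 2*(-5*I*q - 3) = 2*(-3 - 5*I*q) = -6 - 10*I*q)
(-38 + K(L, 3))*(-4) = (-38 + (-6 - 10*(-1/2)*3))*(-4) = (-38 + (-6 + 15))*(-4) = (-38 + 9)*(-4) = -29*(-4) = 116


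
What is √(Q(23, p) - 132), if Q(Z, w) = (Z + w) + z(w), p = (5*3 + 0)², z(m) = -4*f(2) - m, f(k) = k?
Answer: 3*I*√13 ≈ 10.817*I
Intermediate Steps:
z(m) = -8 - m (z(m) = -4*2 - m = -8 - m)
p = 225 (p = (15 + 0)² = 15² = 225)
Q(Z, w) = -8 + Z (Q(Z, w) = (Z + w) + (-8 - w) = -8 + Z)
√(Q(23, p) - 132) = √((-8 + 23) - 132) = √(15 - 132) = √(-117) = 3*I*√13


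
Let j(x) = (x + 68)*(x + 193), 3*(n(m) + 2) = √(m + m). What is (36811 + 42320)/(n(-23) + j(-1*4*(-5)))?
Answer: 6673829409/1580681561 - 237393*I*√46/3161363122 ≈ 4.2221 - 0.0005093*I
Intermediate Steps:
n(m) = -2 + √2*√m/3 (n(m) = -2 + √(m + m)/3 = -2 + √(2*m)/3 = -2 + (√2*√m)/3 = -2 + √2*√m/3)
j(x) = (68 + x)*(193 + x)
(36811 + 42320)/(n(-23) + j(-1*4*(-5))) = (36811 + 42320)/((-2 + √2*√(-23)/3) + (13124 + (-1*4*(-5))² + 261*(-1*4*(-5)))) = 79131/((-2 + √2*(I*√23)/3) + (13124 + (-4*(-5))² + 261*(-4*(-5)))) = 79131/((-2 + I*√46/3) + (13124 + 20² + 261*20)) = 79131/((-2 + I*√46/3) + (13124 + 400 + 5220)) = 79131/((-2 + I*√46/3) + 18744) = 79131/(18742 + I*√46/3)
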